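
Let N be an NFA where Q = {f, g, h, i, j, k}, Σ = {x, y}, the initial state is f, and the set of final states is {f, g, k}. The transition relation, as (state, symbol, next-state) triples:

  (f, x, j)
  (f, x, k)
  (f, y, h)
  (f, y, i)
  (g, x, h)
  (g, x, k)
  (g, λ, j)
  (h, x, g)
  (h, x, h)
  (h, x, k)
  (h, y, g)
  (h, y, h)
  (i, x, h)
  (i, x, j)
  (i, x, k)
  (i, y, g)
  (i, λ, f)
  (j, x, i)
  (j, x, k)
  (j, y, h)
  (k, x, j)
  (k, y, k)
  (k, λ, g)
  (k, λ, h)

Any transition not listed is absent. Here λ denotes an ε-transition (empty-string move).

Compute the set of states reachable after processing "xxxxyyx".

{f, g, h, i, j, k}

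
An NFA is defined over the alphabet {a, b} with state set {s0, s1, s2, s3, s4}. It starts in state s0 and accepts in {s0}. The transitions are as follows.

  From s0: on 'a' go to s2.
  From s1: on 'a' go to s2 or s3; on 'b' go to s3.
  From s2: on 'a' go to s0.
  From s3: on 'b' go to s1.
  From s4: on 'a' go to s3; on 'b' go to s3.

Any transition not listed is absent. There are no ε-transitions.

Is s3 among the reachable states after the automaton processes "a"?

No

Start in {s0}.
Read 'a': {s0} → {s2}.
State s3 is not in {s2}.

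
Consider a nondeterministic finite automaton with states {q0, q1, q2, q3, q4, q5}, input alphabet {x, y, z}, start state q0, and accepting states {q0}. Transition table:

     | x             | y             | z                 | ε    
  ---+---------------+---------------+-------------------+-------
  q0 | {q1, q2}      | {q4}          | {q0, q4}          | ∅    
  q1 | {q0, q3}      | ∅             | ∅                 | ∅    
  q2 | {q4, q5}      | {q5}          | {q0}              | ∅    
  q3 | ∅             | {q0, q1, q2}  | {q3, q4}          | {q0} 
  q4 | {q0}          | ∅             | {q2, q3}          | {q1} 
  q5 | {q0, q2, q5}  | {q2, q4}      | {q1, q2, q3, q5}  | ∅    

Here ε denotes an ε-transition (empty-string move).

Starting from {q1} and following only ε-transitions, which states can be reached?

Begin with {q1}.
No ε-moves leave this set, so the closure equals the set itself.

{q1}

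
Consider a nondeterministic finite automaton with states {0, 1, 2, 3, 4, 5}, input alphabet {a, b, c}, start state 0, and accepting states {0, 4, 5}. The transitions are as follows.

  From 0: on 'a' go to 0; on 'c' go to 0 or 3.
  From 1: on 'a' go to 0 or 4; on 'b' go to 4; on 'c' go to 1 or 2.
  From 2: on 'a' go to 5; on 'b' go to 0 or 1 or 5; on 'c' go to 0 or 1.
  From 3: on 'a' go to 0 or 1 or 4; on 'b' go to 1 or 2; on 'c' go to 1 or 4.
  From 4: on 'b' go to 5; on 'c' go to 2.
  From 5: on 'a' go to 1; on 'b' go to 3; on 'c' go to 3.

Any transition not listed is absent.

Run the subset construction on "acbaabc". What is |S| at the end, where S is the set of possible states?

Start in {0}.
Read 'a': {0} → {0}.
Read 'c': {0} → {0, 3}.
Read 'b': {0, 3} → {1, 2}.
Read 'a': {1, 2} → {0, 4, 5}.
Read 'a': {0, 4, 5} → {0, 1}.
Read 'b': {0, 1} → {4}.
Read 'c': {4} → {2}.
That set has 1 state.

1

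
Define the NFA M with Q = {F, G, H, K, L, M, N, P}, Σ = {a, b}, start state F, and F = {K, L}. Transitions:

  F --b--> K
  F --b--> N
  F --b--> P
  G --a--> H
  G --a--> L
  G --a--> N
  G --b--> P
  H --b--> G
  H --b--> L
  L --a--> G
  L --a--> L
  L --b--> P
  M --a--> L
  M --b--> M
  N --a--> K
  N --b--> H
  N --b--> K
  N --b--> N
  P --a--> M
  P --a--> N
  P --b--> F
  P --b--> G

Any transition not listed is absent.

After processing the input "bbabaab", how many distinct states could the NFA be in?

6

Start in {F}.
Read 'b': F→{K, N, P}; now {K, N, P}.
Read 'b': K→∅, N→{H, K, N}, P→{F, G}; now {F, G, H, K, N}.
Read 'a': F→∅, G→{H, L, N}, H→∅, K→∅, N→{K}; now {H, K, L, N}.
Read 'b': H→{G, L}, K→∅, L→{P}, N→{H, K, N}; now {G, H, K, L, N, P}.
Read 'a': G→{H, L, N}, H→∅, K→∅, L→{G, L}, N→{K}, P→{M, N}; now {G, H, K, L, M, N}.
Read 'a': G→{H, L, N}, H→∅, K→∅, L→{G, L}, M→{L}, N→{K}; now {G, H, K, L, N}.
Read 'b': G→{P}, H→{G, L}, K→∅, L→{P}, N→{H, K, N}; now {G, H, K, L, N, P}.
That set has 6 states.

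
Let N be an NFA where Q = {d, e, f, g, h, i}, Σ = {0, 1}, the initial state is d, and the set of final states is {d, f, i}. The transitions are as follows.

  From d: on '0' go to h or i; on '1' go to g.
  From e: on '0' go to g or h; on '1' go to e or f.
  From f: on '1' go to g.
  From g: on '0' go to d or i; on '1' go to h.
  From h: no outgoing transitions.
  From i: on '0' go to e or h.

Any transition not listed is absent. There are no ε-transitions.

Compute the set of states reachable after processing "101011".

{h}

Start in {d}.
Read '1': d→{g}; now {g}.
Read '0': g→{d, i}; now {d, i}.
Read '1': d→{g}, i→∅; now {g}.
Read '0': g→{d, i}; now {d, i}.
Read '1': d→{g}, i→∅; now {g}.
Read '1': g→{h}; now {h}.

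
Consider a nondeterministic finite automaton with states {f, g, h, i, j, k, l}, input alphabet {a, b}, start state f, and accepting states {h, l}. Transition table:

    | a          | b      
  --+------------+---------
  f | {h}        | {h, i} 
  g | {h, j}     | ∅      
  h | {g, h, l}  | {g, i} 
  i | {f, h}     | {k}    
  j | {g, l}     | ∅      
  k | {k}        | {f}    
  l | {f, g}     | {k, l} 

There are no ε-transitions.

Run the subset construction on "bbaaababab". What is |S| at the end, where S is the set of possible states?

6

Start in {f}.
Read 'b': {f} → {h, i}.
Read 'b': {h, i} → {g, i, k}.
Read 'a': {g, i, k} → {f, h, j, k}.
Read 'a': {f, h, j, k} → {g, h, k, l}.
Read 'a': {g, h, k, l} → {f, g, h, j, k, l}.
Read 'b': {f, g, h, j, k, l} → {f, g, h, i, k, l}.
Read 'a': {f, g, h, i, k, l} → {f, g, h, j, k, l}.
Read 'b': {f, g, h, j, k, l} → {f, g, h, i, k, l}.
Read 'a': {f, g, h, i, k, l} → {f, g, h, j, k, l}.
Read 'b': {f, g, h, j, k, l} → {f, g, h, i, k, l}.
That set has 6 states.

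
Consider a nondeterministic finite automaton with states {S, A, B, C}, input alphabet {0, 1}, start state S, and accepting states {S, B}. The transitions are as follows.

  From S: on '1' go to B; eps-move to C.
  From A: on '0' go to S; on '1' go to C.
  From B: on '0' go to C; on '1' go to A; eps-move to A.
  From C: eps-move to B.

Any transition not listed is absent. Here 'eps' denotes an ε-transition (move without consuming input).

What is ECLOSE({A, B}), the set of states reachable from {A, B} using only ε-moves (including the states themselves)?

Begin with {A, B}.
No ε-moves leave this set, so the closure equals the set itself.

{A, B}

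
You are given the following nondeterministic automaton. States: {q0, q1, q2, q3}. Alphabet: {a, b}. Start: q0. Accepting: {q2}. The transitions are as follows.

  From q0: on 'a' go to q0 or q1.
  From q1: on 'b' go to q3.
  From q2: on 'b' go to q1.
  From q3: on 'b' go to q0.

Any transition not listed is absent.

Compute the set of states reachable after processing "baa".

Start in {q0}.
Read 'b': q0→∅; now ∅.
The set is empty and remains empty for the remaining 2 symbols.

∅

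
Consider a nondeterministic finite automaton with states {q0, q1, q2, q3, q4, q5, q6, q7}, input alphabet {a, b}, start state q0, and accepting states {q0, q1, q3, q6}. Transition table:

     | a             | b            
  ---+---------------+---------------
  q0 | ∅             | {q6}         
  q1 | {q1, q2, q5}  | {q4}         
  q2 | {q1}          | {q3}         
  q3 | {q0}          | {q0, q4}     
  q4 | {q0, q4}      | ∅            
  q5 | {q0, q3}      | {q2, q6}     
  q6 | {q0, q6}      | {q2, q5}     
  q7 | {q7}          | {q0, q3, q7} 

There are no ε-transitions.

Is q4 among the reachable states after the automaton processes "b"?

No

Start in {q0}.
Read 'b': {q0} → {q6}.
State q4 is not in {q6}.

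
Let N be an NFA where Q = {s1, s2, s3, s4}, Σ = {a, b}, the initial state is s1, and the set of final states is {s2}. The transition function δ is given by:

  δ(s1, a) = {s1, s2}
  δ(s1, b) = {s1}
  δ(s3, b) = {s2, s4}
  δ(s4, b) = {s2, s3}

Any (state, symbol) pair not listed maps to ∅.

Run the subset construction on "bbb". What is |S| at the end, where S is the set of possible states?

1

Start in {s1}.
Read 'b': {s1} → {s1}.
Read 'b': {s1} → {s1}.
Read 'b': {s1} → {s1}.
That set has 1 state.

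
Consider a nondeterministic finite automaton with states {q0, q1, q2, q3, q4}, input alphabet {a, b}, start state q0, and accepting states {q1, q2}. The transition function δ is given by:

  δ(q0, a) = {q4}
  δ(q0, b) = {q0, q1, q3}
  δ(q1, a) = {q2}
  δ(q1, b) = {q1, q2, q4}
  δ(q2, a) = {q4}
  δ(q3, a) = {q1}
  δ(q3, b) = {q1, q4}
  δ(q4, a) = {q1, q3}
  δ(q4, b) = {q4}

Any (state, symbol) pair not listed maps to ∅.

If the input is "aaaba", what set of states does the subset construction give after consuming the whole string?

{q1, q2, q3, q4}

Start in {q0}.
Read 'a': {q0} → {q4}.
Read 'a': {q4} → {q1, q3}.
Read 'a': {q1, q3} → {q1, q2}.
Read 'b': {q1, q2} → {q1, q2, q4}.
Read 'a': {q1, q2, q4} → {q1, q2, q3, q4}.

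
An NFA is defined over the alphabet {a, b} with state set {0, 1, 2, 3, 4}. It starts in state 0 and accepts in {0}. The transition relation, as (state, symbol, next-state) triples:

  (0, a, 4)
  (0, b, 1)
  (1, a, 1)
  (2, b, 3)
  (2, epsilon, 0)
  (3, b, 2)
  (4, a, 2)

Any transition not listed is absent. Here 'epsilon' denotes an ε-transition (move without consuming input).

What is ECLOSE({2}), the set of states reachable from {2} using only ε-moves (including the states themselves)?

Begin with {2}.
ε-move 2 → 0; add 0.

{0, 2}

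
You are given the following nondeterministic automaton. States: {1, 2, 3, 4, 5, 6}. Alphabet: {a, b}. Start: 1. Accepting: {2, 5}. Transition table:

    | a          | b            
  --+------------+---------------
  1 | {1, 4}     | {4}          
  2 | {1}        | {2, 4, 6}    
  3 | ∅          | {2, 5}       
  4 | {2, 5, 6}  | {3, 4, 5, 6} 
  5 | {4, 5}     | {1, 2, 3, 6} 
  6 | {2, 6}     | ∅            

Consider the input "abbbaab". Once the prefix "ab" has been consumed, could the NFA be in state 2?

Start in {1}.
Read 'a': 1→{1, 4}; now {1, 4}.
Read 'b': 1→{4}, 4→{3, 4, 5, 6}; now {3, 4, 5, 6}.
State 2 is not in {3, 4, 5, 6}.

No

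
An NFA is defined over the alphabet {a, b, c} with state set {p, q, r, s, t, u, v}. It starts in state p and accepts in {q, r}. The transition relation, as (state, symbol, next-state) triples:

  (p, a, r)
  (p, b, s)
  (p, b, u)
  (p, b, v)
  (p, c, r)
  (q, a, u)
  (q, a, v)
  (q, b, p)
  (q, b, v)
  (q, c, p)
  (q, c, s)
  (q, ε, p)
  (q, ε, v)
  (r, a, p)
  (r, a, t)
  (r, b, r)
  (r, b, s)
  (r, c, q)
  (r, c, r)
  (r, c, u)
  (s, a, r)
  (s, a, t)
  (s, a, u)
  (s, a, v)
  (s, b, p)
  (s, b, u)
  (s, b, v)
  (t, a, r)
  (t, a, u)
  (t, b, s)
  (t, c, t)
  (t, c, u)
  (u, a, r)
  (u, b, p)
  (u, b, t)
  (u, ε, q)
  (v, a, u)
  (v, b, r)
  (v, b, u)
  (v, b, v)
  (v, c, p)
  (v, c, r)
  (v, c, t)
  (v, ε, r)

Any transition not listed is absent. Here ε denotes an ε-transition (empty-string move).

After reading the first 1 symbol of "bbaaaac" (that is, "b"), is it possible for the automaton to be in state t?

No

Start in {p}.
Read 'b': p→{s, u, v}; union {s, u, v}; ε-closure = {p, q, r, s, u, v}.
State t is not in {p, q, r, s, u, v}.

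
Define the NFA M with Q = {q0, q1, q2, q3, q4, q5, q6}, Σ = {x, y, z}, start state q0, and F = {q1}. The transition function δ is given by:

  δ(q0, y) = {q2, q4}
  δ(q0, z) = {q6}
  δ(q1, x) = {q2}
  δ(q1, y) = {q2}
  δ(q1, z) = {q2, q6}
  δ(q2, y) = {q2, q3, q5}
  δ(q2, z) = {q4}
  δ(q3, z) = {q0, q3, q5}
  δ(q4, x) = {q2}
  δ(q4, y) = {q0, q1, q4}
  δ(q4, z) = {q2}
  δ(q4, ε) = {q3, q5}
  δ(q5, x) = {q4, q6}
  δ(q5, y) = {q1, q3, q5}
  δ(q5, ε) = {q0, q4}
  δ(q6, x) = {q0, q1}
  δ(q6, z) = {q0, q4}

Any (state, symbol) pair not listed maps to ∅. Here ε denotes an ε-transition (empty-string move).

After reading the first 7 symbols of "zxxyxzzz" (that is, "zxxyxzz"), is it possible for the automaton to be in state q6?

Yes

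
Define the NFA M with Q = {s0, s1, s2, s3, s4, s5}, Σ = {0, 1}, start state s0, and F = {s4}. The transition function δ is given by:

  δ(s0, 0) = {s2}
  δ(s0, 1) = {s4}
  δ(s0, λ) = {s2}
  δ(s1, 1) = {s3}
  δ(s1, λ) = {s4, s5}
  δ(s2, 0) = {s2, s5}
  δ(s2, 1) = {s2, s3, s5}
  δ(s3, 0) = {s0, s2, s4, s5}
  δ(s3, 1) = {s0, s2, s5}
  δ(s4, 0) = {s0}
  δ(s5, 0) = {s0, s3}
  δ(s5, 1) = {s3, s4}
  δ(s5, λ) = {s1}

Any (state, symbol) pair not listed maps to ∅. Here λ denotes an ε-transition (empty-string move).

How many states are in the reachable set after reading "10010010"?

Start: ε-closure({s0}) = {s0, s2}.
Read '1': s0→{s4}, s2→{s2, s3, s5}; union {s2, s3, s4, s5}; ε-closure = {s1, s2, s3, s4, s5}.
Read '0': s1→∅, s2→{s2, s5}, s3→{s0, s2, s4, s5}, s4→{s0}, s5→{s0, s3}; union {s0, s2, s3, s4, s5}; ε-closure = {s0, s1, s2, s3, s4, s5}.
Read '0': s0→{s2}, s1→∅, s2→{s2, s5}, s3→{s0, s2, s4, s5}, s4→{s0}, s5→{s0, s3}; union {s0, s2, s3, s4, s5}; ε-closure = {s0, s1, s2, s3, s4, s5}.
Read '1': s0→{s4}, s1→{s3}, s2→{s2, s3, s5}, s3→{s0, s2, s5}, s4→∅, s5→{s3, s4}; union {s0, s2, s3, s4, s5}; ε-closure = {s0, s1, s2, s3, s4, s5}.
Read '0': s0→{s2}, s1→∅, s2→{s2, s5}, s3→{s0, s2, s4, s5}, s4→{s0}, s5→{s0, s3}; union {s0, s2, s3, s4, s5}; ε-closure = {s0, s1, s2, s3, s4, s5}.
Read '0': s0→{s2}, s1→∅, s2→{s2, s5}, s3→{s0, s2, s4, s5}, s4→{s0}, s5→{s0, s3}; union {s0, s2, s3, s4, s5}; ε-closure = {s0, s1, s2, s3, s4, s5}.
Read '1': s0→{s4}, s1→{s3}, s2→{s2, s3, s5}, s3→{s0, s2, s5}, s4→∅, s5→{s3, s4}; union {s0, s2, s3, s4, s5}; ε-closure = {s0, s1, s2, s3, s4, s5}.
Read '0': s0→{s2}, s1→∅, s2→{s2, s5}, s3→{s0, s2, s4, s5}, s4→{s0}, s5→{s0, s3}; union {s0, s2, s3, s4, s5}; ε-closure = {s0, s1, s2, s3, s4, s5}.
That set has 6 states.

6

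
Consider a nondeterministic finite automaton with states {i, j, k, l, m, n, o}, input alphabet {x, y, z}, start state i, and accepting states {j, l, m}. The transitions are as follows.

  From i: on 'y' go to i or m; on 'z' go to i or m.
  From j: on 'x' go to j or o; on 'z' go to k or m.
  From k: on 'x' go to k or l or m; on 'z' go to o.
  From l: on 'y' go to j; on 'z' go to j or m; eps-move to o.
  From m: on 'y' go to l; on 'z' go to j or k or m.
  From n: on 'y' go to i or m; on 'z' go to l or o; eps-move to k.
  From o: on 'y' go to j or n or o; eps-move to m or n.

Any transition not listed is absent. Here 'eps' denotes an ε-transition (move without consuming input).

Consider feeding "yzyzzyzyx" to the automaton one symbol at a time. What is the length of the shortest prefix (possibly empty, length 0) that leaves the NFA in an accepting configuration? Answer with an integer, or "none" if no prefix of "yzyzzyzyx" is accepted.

1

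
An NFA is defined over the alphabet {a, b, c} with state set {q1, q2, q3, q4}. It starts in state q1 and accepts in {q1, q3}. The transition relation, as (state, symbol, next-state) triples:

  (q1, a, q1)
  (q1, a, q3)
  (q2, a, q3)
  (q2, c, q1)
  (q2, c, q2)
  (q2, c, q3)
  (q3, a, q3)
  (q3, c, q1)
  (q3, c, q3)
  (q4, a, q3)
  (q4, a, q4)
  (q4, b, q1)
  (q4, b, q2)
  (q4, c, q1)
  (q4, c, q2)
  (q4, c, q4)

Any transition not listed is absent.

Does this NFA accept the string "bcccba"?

Start in {q1}.
Read 'b': q1→∅; now ∅.
The set is empty and remains empty for the remaining 5 symbols.
The final set ∅ contains no accepting state.

No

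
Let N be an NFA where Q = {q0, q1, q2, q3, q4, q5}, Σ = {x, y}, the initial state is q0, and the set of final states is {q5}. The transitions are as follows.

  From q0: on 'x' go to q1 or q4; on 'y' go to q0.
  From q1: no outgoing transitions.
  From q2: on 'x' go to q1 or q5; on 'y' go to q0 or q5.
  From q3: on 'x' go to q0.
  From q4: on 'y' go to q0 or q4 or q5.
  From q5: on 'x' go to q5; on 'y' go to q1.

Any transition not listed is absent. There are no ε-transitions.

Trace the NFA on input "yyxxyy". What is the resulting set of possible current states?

∅

Start in {q0}.
Read 'y': q0→{q0}; now {q0}.
Read 'y': q0→{q0}; now {q0}.
Read 'x': q0→{q1, q4}; now {q1, q4}.
Read 'x': q1→∅, q4→∅; now ∅.
The set is empty and remains empty for the remaining 2 symbols.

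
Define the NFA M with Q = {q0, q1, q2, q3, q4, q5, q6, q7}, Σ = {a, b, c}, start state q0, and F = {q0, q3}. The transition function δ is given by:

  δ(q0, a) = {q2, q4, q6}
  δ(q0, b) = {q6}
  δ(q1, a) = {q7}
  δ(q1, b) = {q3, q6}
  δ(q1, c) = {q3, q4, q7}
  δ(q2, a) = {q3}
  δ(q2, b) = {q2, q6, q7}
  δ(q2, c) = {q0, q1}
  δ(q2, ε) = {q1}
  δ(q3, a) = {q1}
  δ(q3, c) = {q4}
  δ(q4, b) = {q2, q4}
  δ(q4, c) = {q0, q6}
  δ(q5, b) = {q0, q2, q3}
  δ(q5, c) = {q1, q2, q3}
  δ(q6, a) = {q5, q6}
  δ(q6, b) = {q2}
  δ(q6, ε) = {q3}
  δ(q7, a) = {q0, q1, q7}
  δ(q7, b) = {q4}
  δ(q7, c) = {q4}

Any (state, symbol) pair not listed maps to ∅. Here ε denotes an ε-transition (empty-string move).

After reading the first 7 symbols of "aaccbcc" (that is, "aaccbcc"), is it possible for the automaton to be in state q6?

Start in {q0}.
Read 'a': {q0} → {q1, q2, q3, q4, q6}.
Read 'a': {q1, q2, q3, q4, q6} → {q1, q3, q5, q6, q7}.
Read 'c': {q1, q3, q5, q6, q7} → {q1, q2, q3, q4, q7}.
Read 'c': {q1, q2, q3, q4, q7} → {q0, q1, q3, q4, q6, q7}.
Read 'b': {q0, q1, q3, q4, q6, q7} → {q1, q2, q3, q4, q6}.
Read 'c': {q1, q2, q3, q4, q6} → {q0, q1, q3, q4, q6, q7}.
Read 'c': {q0, q1, q3, q4, q6, q7} → {q0, q3, q4, q6, q7}.
State q6 is in {q0, q3, q4, q6, q7}.

Yes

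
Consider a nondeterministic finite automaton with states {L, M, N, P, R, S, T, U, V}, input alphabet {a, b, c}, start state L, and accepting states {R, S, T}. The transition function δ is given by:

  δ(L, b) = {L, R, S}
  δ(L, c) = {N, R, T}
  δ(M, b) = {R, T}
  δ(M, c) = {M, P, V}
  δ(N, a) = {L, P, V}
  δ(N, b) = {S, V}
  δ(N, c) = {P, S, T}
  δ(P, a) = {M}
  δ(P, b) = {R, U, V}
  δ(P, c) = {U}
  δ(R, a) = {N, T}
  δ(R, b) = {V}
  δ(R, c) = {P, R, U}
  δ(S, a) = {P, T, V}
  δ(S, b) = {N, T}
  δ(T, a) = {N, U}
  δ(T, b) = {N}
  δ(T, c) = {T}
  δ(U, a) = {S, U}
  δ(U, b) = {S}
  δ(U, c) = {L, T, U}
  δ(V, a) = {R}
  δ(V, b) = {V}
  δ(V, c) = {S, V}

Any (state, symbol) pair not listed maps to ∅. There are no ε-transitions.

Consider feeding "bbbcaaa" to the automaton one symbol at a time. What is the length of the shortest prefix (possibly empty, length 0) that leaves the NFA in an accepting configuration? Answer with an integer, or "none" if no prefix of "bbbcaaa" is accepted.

Start in {L}.
Read 'b': L→{L, R, S}; now {L, R, S}.
None of the earlier sets intersect F, but {L, R, S} does.

1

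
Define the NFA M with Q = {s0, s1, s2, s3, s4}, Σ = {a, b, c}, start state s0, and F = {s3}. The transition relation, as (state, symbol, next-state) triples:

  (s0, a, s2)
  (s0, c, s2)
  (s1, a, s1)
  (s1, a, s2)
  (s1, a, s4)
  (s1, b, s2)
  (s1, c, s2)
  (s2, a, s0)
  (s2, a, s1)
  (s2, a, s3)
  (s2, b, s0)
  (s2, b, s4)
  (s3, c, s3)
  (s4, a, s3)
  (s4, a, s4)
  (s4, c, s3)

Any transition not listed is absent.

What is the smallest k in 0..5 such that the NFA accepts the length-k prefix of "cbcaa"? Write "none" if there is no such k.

Start in {s0}.
Read 'c': s0→{s2}; now {s2}.
Read 'b': s2→{s0, s4}; now {s0, s4}.
Read 'c': s0→{s2}, s4→{s3}; now {s2, s3}.
None of the earlier sets intersect F, but {s2, s3} does.

3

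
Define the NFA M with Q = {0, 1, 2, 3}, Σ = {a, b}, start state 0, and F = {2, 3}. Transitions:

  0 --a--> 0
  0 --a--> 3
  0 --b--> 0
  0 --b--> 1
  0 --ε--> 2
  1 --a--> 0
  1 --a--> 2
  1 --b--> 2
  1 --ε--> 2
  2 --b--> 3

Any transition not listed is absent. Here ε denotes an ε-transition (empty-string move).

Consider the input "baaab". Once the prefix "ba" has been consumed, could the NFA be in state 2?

Start: ε-closure({0}) = {0, 2}.
Read 'b': {0, 2} → {0, 1, 2, 3}.
Read 'a': {0, 1, 2, 3} → {0, 2, 3}.
State 2 is in {0, 2, 3}.

Yes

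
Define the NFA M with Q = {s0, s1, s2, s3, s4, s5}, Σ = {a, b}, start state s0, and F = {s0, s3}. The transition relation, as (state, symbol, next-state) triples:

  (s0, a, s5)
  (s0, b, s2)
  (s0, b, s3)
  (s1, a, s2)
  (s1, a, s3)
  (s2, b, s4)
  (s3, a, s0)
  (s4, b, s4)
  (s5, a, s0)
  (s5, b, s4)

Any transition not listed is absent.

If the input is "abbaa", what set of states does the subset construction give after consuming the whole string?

Start in {s0}.
Read 'a': s0→{s5}; now {s5}.
Read 'b': s5→{s4}; now {s4}.
Read 'b': s4→{s4}; now {s4}.
Read 'a': s4→∅; now ∅.
The set is empty and remains empty for the remaining 1 symbol.

∅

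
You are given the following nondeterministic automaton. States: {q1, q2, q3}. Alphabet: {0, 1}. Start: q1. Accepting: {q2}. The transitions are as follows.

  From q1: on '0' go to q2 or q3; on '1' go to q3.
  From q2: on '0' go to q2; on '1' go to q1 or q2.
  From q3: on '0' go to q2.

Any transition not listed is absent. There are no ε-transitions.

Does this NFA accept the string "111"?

No

Start in {q1}.
Read '1': q1→{q3}; now {q3}.
Read '1': q3→∅; now ∅.
The set is empty and remains empty for the remaining 1 symbol.
The final set ∅ contains no accepting state.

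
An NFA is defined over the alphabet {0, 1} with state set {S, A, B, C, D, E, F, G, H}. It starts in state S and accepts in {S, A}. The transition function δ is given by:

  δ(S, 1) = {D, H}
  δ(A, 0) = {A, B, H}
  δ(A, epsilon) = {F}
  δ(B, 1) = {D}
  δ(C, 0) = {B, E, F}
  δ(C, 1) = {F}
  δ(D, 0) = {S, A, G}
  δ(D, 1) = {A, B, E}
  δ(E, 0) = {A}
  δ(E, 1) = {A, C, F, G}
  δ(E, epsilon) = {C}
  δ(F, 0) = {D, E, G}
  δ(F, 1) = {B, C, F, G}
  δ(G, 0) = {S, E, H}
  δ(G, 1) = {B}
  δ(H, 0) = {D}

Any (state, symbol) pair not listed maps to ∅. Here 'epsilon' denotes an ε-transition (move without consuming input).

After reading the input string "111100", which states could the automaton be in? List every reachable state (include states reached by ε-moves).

{S, A, B, C, D, E, F, G, H}

Start in {S}.
Read '1': {S} → {D, H}.
Read '1': {D, H} → {A, B, C, E, F}.
Read '1': {A, B, C, E, F} → {A, B, C, D, F, G}.
Read '1': {A, B, C, D, F, G} → {A, B, C, D, E, F, G}.
Read '0': {A, B, C, D, E, F, G} → {S, A, B, C, D, E, F, G, H}.
Read '0': {S, A, B, C, D, E, F, G, H} → {S, A, B, C, D, E, F, G, H}.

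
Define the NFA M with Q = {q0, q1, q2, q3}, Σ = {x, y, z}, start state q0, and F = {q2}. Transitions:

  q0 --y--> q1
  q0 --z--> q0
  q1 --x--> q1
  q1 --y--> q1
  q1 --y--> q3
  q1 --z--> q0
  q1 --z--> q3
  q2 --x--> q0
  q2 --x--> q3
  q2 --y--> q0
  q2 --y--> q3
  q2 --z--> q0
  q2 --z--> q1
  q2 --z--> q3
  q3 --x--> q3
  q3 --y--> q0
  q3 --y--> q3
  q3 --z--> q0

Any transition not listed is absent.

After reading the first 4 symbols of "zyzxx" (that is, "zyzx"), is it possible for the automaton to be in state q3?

Yes

Start in {q0}.
Read 'z': q0→{q0}; now {q0}.
Read 'y': q0→{q1}; now {q1}.
Read 'z': q1→{q0, q3}; now {q0, q3}.
Read 'x': q0→∅, q3→{q3}; now {q3}.
State q3 is in {q3}.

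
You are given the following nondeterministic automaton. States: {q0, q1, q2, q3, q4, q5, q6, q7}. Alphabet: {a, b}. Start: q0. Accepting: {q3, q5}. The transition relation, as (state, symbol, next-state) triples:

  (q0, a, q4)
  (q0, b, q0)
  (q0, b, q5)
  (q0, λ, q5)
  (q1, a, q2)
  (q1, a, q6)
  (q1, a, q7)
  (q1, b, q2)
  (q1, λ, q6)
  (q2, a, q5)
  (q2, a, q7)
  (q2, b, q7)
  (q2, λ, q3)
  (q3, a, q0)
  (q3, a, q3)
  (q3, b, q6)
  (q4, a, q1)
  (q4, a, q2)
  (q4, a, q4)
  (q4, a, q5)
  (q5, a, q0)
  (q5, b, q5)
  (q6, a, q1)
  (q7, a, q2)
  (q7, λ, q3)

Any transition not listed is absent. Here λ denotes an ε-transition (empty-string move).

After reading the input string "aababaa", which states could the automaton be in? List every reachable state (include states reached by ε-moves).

{q0, q1, q2, q3, q4, q5, q6, q7}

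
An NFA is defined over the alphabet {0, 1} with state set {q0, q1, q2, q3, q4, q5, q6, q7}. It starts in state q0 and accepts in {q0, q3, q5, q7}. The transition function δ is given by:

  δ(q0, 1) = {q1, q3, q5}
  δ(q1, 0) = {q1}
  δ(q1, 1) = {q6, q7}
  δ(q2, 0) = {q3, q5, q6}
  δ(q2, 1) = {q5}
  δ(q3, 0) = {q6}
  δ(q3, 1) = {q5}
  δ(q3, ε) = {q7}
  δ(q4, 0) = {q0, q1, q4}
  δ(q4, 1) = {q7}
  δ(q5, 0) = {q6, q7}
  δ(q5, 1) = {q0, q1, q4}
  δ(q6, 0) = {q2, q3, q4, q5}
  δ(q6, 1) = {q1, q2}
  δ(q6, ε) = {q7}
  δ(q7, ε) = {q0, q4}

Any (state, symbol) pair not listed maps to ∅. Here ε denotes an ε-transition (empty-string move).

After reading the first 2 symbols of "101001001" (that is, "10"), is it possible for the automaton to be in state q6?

Start in {q0}.
Read '1': {q0} → {q0, q1, q3, q4, q5, q7}.
Read '0': {q0, q1, q3, q4, q5, q7} → {q0, q1, q4, q6, q7}.
State q6 is in {q0, q1, q4, q6, q7}.

Yes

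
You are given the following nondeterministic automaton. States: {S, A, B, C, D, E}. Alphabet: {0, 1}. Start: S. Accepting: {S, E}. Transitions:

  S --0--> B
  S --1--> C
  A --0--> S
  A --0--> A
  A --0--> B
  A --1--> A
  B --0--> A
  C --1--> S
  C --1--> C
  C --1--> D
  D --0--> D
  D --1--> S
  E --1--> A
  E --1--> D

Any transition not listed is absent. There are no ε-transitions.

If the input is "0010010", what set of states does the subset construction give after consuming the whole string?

{S, A, B}

Start in {S}.
Read '0': S→{B}; now {B}.
Read '0': B→{A}; now {A}.
Read '1': A→{A}; now {A}.
Read '0': A→{S, A, B}; now {S, A, B}.
Read '0': S→{B}, A→{S, A, B}, B→{A}; now {S, A, B}.
Read '1': S→{C}, A→{A}, B→∅; now {A, C}.
Read '0': A→{S, A, B}, C→∅; now {S, A, B}.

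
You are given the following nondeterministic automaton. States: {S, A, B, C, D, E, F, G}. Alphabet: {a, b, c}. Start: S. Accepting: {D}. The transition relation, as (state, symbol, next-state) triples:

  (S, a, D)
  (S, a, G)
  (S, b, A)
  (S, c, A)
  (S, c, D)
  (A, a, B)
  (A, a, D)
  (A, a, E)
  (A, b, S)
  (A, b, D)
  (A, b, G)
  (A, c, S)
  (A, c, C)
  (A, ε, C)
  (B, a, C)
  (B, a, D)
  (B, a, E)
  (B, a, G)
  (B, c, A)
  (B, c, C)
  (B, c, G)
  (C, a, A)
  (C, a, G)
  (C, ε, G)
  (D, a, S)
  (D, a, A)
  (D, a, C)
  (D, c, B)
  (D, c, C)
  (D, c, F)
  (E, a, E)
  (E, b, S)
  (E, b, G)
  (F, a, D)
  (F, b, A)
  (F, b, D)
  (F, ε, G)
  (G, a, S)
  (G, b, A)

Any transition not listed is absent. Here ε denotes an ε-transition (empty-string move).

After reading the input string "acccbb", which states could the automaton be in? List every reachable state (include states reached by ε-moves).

Start in {S}.
Read 'a': {S} → {D, G}.
Read 'c': {D, G} → {B, C, F, G}.
Read 'c': {B, C, F, G} → {A, C, G}.
Read 'c': {A, C, G} → {S, C, G}.
Read 'b': {S, C, G} → {A, C, G}.
Read 'b': {A, C, G} → {S, A, C, D, G}.

{S, A, C, D, G}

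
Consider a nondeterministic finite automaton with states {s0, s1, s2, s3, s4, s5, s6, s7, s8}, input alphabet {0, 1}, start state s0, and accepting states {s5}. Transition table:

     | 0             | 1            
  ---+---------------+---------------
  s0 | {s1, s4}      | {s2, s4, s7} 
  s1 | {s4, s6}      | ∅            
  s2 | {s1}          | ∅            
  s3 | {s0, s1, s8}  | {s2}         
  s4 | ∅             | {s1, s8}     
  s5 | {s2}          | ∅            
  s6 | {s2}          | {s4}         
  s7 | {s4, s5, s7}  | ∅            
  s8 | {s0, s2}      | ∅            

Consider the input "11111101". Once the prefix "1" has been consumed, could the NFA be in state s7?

Start in {s0}.
Read '1': s0→{s2, s4, s7}; now {s2, s4, s7}.
State s7 is in {s2, s4, s7}.

Yes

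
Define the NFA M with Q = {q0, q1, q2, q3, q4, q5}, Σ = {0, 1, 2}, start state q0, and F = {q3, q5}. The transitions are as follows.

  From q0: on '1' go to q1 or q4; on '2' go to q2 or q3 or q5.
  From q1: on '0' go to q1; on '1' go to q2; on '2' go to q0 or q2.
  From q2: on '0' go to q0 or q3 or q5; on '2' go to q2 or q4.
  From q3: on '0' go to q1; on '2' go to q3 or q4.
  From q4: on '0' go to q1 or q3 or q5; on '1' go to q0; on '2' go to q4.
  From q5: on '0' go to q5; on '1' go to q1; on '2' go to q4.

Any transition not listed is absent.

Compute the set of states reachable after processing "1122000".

Start in {q0}.
Read '1': q0→{q1, q4}; now {q1, q4}.
Read '1': q1→{q2}, q4→{q0}; now {q0, q2}.
Read '2': q0→{q2, q3, q5}, q2→{q2, q4}; now {q2, q3, q4, q5}.
Read '2': q2→{q2, q4}, q3→{q3, q4}, q4→{q4}, q5→{q4}; now {q2, q3, q4}.
Read '0': q2→{q0, q3, q5}, q3→{q1}, q4→{q1, q3, q5}; now {q0, q1, q3, q5}.
Read '0': q0→∅, q1→{q1}, q3→{q1}, q5→{q5}; now {q1, q5}.
Read '0': q1→{q1}, q5→{q5}; now {q1, q5}.

{q1, q5}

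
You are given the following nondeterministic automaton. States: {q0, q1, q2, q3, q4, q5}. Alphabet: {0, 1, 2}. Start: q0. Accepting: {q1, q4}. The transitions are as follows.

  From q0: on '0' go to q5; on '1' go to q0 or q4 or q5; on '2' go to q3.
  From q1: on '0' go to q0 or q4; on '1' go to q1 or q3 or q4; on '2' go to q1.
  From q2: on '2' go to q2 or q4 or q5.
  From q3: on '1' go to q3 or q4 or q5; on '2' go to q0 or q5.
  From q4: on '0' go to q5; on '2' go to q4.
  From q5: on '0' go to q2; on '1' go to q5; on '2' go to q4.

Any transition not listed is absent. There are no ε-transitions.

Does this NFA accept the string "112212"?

Yes

Start in {q0}.
Read '1': {q0} → {q0, q4, q5}.
Read '1': {q0, q4, q5} → {q0, q4, q5}.
Read '2': {q0, q4, q5} → {q3, q4}.
Read '2': {q3, q4} → {q0, q4, q5}.
Read '1': {q0, q4, q5} → {q0, q4, q5}.
Read '2': {q0, q4, q5} → {q3, q4}.
The final set {q3, q4} contains the accepting state q4.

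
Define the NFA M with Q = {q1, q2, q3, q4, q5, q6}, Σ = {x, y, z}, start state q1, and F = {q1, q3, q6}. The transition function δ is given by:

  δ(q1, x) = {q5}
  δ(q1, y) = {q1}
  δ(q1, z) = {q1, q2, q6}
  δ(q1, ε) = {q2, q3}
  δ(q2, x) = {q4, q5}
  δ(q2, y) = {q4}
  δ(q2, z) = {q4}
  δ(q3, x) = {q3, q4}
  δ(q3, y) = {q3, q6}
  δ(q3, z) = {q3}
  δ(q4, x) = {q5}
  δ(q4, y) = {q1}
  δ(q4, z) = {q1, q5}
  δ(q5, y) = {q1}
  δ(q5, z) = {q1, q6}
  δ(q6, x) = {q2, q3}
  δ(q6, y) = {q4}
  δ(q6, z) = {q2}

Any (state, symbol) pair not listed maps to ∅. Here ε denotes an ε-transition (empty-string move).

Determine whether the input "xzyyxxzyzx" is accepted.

Start: ε-closure({q1}) = {q1, q2, q3}.
Read 'x': {q1, q2, q3} → {q3, q4, q5}.
Read 'z': {q3, q4, q5} → {q1, q2, q3, q5, q6}.
Read 'y': {q1, q2, q3, q5, q6} → {q1, q2, q3, q4, q6}.
Read 'y': {q1, q2, q3, q4, q6} → {q1, q2, q3, q4, q6}.
Read 'x': {q1, q2, q3, q4, q6} → {q2, q3, q4, q5}.
Read 'x': {q2, q3, q4, q5} → {q3, q4, q5}.
Read 'z': {q3, q4, q5} → {q1, q2, q3, q5, q6}.
Read 'y': {q1, q2, q3, q5, q6} → {q1, q2, q3, q4, q6}.
Read 'z': {q1, q2, q3, q4, q6} → {q1, q2, q3, q4, q5, q6}.
Read 'x': {q1, q2, q3, q4, q5, q6} → {q2, q3, q4, q5}.
The final set {q2, q3, q4, q5} contains the accepting state q3.

Yes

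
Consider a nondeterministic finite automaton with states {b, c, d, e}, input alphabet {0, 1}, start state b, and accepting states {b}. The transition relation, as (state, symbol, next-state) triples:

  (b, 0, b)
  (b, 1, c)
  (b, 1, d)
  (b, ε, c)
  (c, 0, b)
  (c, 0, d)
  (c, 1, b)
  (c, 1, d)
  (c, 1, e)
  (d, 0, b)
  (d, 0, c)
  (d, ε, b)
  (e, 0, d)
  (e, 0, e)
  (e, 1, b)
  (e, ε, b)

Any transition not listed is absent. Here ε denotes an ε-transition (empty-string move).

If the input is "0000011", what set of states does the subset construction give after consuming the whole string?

{b, c, d, e}

Start: ε-closure({b}) = {b, c}.
Read '0': {b, c} → {b, c, d}.
Read '0': {b, c, d} → {b, c, d}.
Read '0': {b, c, d} → {b, c, d}.
Read '0': {b, c, d} → {b, c, d}.
Read '0': {b, c, d} → {b, c, d}.
Read '1': {b, c, d} → {b, c, d, e}.
Read '1': {b, c, d, e} → {b, c, d, e}.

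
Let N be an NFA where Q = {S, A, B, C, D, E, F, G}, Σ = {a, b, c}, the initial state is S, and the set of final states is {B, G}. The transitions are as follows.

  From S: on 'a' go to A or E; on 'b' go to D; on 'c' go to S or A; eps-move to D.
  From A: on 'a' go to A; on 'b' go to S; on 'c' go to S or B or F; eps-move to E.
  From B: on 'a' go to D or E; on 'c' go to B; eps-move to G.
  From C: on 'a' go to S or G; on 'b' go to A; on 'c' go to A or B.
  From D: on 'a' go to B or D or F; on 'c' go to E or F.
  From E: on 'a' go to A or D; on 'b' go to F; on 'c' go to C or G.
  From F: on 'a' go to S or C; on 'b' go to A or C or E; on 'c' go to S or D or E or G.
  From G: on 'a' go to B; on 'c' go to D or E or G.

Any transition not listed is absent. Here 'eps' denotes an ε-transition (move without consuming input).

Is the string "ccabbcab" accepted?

Start: ε-closure({S}) = {S, D}.
Read 'c': {S, D} → {S, A, D, E, F}.
Read 'c': {S, A, D, E, F} → {S, A, B, C, D, E, F, G}.
Read 'a': {S, A, B, C, D, E, F, G} → {S, A, B, C, D, E, F, G}.
Read 'b': {S, A, B, C, D, E, F, G} → {S, A, C, D, E, F}.
Read 'b': {S, A, C, D, E, F} → {S, A, C, D, E, F}.
Read 'c': {S, A, C, D, E, F} → {S, A, B, C, D, E, F, G}.
Read 'a': {S, A, B, C, D, E, F, G} → {S, A, B, C, D, E, F, G}.
Read 'b': {S, A, B, C, D, E, F, G} → {S, A, C, D, E, F}.
The final set {S, A, C, D, E, F} contains no accepting state.

No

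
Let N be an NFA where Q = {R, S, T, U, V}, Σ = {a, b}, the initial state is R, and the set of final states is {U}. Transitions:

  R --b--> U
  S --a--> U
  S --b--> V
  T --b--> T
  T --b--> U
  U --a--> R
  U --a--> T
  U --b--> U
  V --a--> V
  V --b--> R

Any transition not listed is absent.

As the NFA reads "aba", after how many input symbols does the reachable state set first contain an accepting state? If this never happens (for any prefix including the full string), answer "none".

none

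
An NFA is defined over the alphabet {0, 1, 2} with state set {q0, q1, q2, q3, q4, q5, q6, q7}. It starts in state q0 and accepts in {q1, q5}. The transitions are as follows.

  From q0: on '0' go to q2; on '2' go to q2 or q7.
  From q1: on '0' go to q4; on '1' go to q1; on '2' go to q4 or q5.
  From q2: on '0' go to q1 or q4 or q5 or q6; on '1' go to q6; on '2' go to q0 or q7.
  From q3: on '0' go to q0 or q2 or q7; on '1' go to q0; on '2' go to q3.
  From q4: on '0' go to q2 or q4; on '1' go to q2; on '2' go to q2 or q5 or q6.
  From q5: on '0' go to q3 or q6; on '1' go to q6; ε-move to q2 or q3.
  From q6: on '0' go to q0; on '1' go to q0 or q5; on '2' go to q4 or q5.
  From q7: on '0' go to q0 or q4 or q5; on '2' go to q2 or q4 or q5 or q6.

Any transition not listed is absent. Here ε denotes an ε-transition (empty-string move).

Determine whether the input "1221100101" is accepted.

Start in {q0}.
Read '1': {q0} → ∅.
The set is empty and remains empty for the remaining 9 symbols.
The final set ∅ contains no accepting state.

No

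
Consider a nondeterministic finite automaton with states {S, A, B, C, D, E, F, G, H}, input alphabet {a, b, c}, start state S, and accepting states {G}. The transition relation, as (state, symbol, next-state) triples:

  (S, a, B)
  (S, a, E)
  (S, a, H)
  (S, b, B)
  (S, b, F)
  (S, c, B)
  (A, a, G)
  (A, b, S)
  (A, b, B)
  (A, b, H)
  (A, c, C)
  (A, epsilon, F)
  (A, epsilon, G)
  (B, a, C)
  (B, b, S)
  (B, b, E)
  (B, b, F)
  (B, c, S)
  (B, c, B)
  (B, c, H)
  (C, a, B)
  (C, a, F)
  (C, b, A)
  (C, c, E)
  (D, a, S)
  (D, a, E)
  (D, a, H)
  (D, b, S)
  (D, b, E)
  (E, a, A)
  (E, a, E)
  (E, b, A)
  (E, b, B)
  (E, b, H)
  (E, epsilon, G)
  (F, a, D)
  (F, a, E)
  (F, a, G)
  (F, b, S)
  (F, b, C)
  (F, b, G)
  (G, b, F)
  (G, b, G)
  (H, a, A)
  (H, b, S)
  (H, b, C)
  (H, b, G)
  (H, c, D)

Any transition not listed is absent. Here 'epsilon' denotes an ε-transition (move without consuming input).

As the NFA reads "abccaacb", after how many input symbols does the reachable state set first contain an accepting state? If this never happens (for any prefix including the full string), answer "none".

1

Start in {S}.
Read 'a': {S} → {B, E, G, H}.
None of the earlier sets intersect F, but {B, E, G, H} does.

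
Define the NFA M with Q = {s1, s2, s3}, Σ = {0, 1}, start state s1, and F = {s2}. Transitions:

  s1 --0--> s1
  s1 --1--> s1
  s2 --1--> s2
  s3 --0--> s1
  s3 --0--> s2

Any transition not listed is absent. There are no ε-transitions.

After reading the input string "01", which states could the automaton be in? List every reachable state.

Start in {s1}.
Read '0': s1→{s1}; now {s1}.
Read '1': s1→{s1}; now {s1}.

{s1}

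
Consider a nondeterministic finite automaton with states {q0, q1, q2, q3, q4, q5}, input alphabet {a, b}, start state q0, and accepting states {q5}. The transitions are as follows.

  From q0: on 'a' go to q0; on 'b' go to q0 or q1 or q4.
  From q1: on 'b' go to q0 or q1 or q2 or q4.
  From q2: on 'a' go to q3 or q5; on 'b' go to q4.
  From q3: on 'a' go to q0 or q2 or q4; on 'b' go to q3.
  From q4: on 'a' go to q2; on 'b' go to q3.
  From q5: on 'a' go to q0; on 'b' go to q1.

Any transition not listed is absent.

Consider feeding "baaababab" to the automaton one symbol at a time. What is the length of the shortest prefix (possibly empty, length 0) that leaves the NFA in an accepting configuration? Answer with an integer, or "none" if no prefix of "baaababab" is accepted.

Start in {q0}.
Read 'b': {q0} → {q0, q1, q4}.
Read 'a': {q0, q1, q4} → {q0, q2}.
Read 'a': {q0, q2} → {q0, q3, q5}.
None of the earlier sets intersect F, but {q0, q3, q5} does.

3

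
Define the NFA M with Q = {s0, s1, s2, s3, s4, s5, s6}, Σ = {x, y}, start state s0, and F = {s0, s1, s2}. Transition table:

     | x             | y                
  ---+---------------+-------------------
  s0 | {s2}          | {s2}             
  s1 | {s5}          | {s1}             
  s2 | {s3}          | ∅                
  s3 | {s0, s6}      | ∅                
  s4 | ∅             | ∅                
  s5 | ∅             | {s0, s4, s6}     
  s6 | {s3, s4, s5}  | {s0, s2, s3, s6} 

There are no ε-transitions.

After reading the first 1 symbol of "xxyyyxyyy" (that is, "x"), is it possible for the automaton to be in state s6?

Start in {s0}.
Read 'x': s0→{s2}; now {s2}.
State s6 is not in {s2}.

No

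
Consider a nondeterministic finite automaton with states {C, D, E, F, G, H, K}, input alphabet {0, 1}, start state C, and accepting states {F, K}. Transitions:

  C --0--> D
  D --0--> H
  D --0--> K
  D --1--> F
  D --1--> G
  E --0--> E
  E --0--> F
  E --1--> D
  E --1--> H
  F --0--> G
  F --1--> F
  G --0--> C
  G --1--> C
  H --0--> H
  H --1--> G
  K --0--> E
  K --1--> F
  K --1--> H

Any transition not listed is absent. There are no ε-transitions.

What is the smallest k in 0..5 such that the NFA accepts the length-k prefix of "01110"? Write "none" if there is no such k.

Start in {C}.
Read '0': C→{D}; now {D}.
Read '1': D→{F, G}; now {F, G}.
None of the earlier sets intersect F, but {F, G} does.

2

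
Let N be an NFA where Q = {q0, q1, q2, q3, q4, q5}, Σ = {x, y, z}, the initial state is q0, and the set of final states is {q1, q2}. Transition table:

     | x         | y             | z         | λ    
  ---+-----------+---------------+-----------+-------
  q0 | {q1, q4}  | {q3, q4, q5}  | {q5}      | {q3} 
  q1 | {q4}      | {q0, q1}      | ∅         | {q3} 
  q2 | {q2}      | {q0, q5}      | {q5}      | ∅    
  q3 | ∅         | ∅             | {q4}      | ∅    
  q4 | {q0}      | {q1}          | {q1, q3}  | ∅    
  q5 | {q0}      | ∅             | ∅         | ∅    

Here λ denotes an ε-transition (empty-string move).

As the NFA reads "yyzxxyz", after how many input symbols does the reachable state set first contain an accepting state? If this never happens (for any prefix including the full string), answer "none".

2

Start: ε-closure({q0}) = {q0, q3}.
Read 'y': {q0, q3} → {q3, q4, q5}.
Read 'y': {q3, q4, q5} → {q1, q3}.
None of the earlier sets intersect F, but {q1, q3} does.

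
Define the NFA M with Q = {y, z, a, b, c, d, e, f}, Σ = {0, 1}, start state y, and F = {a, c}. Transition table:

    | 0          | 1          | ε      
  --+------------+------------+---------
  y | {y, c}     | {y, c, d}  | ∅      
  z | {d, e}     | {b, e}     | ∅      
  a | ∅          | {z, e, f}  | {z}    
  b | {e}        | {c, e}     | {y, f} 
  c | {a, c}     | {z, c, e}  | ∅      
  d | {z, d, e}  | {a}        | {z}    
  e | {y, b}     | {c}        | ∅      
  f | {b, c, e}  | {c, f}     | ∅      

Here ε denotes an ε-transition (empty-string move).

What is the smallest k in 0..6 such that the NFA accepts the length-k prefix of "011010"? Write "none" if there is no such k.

Start in {y}.
Read '0': {y} → {y, c}.
None of the earlier sets intersect F, but {y, c} does.

1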